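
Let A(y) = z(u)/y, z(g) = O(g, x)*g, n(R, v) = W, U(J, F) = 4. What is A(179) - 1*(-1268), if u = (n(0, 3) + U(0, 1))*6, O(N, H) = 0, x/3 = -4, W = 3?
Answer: 1268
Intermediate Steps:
n(R, v) = 3
x = -12 (x = 3*(-4) = -12)
u = 42 (u = (3 + 4)*6 = 7*6 = 42)
z(g) = 0 (z(g) = 0*g = 0)
A(y) = 0 (A(y) = 0/y = 0)
A(179) - 1*(-1268) = 0 - 1*(-1268) = 0 + 1268 = 1268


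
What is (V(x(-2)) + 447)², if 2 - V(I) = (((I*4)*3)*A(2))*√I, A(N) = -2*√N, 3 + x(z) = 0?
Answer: 170497 - 64656*I*√6 ≈ 1.705e+5 - 1.5837e+5*I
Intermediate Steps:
x(z) = -3 (x(z) = -3 + 0 = -3)
V(I) = 2 + 24*√2*I^(3/2) (V(I) = 2 - ((I*4)*3)*(-2*√2)*√I = 2 - ((4*I)*3)*(-2*√2)*√I = 2 - (12*I)*(-2*√2)*√I = 2 - (-24*I*√2)*√I = 2 - (-24)*√2*I^(3/2) = 2 + 24*√2*I^(3/2))
(V(x(-2)) + 447)² = ((2 + 24*√2*(-3)^(3/2)) + 447)² = ((2 + 24*√2*(-3*I*√3)) + 447)² = ((2 - 72*I*√6) + 447)² = (449 - 72*I*√6)²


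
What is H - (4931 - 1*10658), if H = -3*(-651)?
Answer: 7680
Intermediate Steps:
H = 1953
H - (4931 - 1*10658) = 1953 - (4931 - 1*10658) = 1953 - (4931 - 10658) = 1953 - 1*(-5727) = 1953 + 5727 = 7680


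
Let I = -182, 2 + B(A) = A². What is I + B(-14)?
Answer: 12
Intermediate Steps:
B(A) = -2 + A²
I + B(-14) = -182 + (-2 + (-14)²) = -182 + (-2 + 196) = -182 + 194 = 12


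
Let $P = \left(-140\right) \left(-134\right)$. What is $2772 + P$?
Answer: $21532$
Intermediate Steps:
$P = 18760$
$2772 + P = 2772 + 18760 = 21532$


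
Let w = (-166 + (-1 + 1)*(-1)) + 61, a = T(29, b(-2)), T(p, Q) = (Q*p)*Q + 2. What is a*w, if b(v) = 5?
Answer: -76335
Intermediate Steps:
T(p, Q) = 2 + p*Q**2 (T(p, Q) = p*Q**2 + 2 = 2 + p*Q**2)
a = 727 (a = 2 + 29*5**2 = 2 + 29*25 = 2 + 725 = 727)
w = -105 (w = (-166 + 0*(-1)) + 61 = (-166 + 0) + 61 = -166 + 61 = -105)
a*w = 727*(-105) = -76335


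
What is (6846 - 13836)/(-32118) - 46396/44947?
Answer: -27999219/34371613 ≈ -0.81460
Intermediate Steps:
(6846 - 13836)/(-32118) - 46396/44947 = -6990*(-1/32118) - 46396*1/44947 = 1165/5353 - 6628/6421 = -27999219/34371613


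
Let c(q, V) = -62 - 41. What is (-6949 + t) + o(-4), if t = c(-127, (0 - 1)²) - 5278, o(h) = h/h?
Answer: -12329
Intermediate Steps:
o(h) = 1
c(q, V) = -103
t = -5381 (t = -103 - 5278 = -5381)
(-6949 + t) + o(-4) = (-6949 - 5381) + 1 = -12330 + 1 = -12329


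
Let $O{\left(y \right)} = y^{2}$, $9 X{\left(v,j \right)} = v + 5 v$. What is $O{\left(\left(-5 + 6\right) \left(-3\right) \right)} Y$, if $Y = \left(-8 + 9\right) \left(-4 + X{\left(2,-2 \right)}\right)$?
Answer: $-24$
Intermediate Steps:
$X{\left(v,j \right)} = \frac{2 v}{3}$ ($X{\left(v,j \right)} = \frac{v + 5 v}{9} = \frac{6 v}{9} = \frac{2 v}{3}$)
$Y = - \frac{8}{3}$ ($Y = \left(-8 + 9\right) \left(-4 + \frac{2}{3} \cdot 2\right) = 1 \left(-4 + \frac{4}{3}\right) = 1 \left(- \frac{8}{3}\right) = - \frac{8}{3} \approx -2.6667$)
$O{\left(\left(-5 + 6\right) \left(-3\right) \right)} Y = \left(\left(-5 + 6\right) \left(-3\right)\right)^{2} \left(- \frac{8}{3}\right) = \left(1 \left(-3\right)\right)^{2} \left(- \frac{8}{3}\right) = \left(-3\right)^{2} \left(- \frac{8}{3}\right) = 9 \left(- \frac{8}{3}\right) = -24$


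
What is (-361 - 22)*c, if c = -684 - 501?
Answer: 453855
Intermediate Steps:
c = -1185
(-361 - 22)*c = (-361 - 22)*(-1185) = -383*(-1185) = 453855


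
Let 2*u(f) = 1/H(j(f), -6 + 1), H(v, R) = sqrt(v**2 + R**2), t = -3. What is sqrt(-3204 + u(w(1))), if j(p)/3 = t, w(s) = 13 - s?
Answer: sqrt(-36000144 + 53*sqrt(106))/106 ≈ 56.603*I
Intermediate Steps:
j(p) = -9 (j(p) = 3*(-3) = -9)
H(v, R) = sqrt(R**2 + v**2)
u(f) = sqrt(106)/212 (u(f) = 1/(2*(sqrt((-6 + 1)**2 + (-9)**2))) = 1/(2*(sqrt((-5)**2 + 81))) = 1/(2*(sqrt(25 + 81))) = 1/(2*(sqrt(106))) = (sqrt(106)/106)/2 = sqrt(106)/212)
sqrt(-3204 + u(w(1))) = sqrt(-3204 + sqrt(106)/212)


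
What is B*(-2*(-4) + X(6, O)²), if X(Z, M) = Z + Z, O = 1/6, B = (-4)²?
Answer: 2432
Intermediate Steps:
B = 16
O = ⅙ ≈ 0.16667
X(Z, M) = 2*Z
B*(-2*(-4) + X(6, O)²) = 16*(-2*(-4) + (2*6)²) = 16*(8 + 12²) = 16*(8 + 144) = 16*152 = 2432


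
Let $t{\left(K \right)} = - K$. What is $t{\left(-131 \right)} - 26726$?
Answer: $-26595$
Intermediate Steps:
$t{\left(-131 \right)} - 26726 = \left(-1\right) \left(-131\right) - 26726 = 131 - 26726 = -26595$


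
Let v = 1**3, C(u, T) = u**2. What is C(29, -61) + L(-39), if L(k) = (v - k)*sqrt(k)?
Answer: 841 + 40*I*sqrt(39) ≈ 841.0 + 249.8*I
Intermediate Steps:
v = 1
L(k) = sqrt(k)*(1 - k) (L(k) = (1 - k)*sqrt(k) = sqrt(k)*(1 - k))
C(29, -61) + L(-39) = 29**2 + sqrt(-39)*(1 - 1*(-39)) = 841 + (I*sqrt(39))*(1 + 39) = 841 + (I*sqrt(39))*40 = 841 + 40*I*sqrt(39)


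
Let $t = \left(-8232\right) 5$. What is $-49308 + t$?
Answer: $-90468$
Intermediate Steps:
$t = -41160$
$-49308 + t = -49308 - 41160 = -90468$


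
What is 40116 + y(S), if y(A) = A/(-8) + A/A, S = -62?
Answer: 160499/4 ≈ 40125.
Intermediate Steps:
y(A) = 1 - A/8 (y(A) = A*(-⅛) + 1 = -A/8 + 1 = 1 - A/8)
40116 + y(S) = 40116 + (1 - ⅛*(-62)) = 40116 + (1 + 31/4) = 40116 + 35/4 = 160499/4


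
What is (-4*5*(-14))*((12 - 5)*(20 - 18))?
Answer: 3920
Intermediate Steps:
(-4*5*(-14))*((12 - 5)*(20 - 18)) = (-20*(-14))*(7*2) = 280*14 = 3920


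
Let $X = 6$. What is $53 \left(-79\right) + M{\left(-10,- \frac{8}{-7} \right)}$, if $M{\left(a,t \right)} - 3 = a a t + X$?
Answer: $- \frac{28446}{7} \approx -4063.7$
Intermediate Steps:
$M{\left(a,t \right)} = 9 + t a^{2}$ ($M{\left(a,t \right)} = 3 + \left(a a t + 6\right) = 3 + \left(a^{2} t + 6\right) = 3 + \left(t a^{2} + 6\right) = 3 + \left(6 + t a^{2}\right) = 9 + t a^{2}$)
$53 \left(-79\right) + M{\left(-10,- \frac{8}{-7} \right)} = 53 \left(-79\right) + \left(9 + - \frac{8}{-7} \left(-10\right)^{2}\right) = -4187 + \left(9 + \left(-8\right) \left(- \frac{1}{7}\right) 100\right) = -4187 + \left(9 + \frac{8}{7} \cdot 100\right) = -4187 + \left(9 + \frac{800}{7}\right) = -4187 + \frac{863}{7} = - \frac{28446}{7}$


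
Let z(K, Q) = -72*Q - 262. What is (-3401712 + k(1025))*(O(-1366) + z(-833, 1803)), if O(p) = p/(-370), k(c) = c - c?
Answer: 81857936934864/185 ≈ 4.4248e+11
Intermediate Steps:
z(K, Q) = -262 - 72*Q
k(c) = 0
O(p) = -p/370 (O(p) = p*(-1/370) = -p/370)
(-3401712 + k(1025))*(O(-1366) + z(-833, 1803)) = (-3401712 + 0)*(-1/370*(-1366) + (-262 - 72*1803)) = -3401712*(683/185 + (-262 - 129816)) = -3401712*(683/185 - 130078) = -3401712*(-24063747/185) = 81857936934864/185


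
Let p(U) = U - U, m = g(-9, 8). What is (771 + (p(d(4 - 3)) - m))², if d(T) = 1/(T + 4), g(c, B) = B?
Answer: 582169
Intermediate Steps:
m = 8
d(T) = 1/(4 + T)
p(U) = 0
(771 + (p(d(4 - 3)) - m))² = (771 + (0 - 1*8))² = (771 + (0 - 8))² = (771 - 8)² = 763² = 582169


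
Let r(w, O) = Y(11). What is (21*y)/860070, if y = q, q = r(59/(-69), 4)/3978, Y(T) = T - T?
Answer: 0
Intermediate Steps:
Y(T) = 0
r(w, O) = 0
q = 0 (q = 0/3978 = 0*(1/3978) = 0)
y = 0
(21*y)/860070 = (21*0)/860070 = 0*(1/860070) = 0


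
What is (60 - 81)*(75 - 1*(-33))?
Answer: -2268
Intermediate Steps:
(60 - 81)*(75 - 1*(-33)) = -21*(75 + 33) = -21*108 = -2268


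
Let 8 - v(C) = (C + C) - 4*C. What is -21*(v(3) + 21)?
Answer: -735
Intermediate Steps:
v(C) = 8 + 2*C (v(C) = 8 - ((C + C) - 4*C) = 8 - (2*C - 4*C) = 8 - (-2)*C = 8 + 2*C)
-21*(v(3) + 21) = -21*((8 + 2*3) + 21) = -21*((8 + 6) + 21) = -21*(14 + 21) = -21*35 = -735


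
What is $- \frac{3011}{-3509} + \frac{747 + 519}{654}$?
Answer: $\frac{1068598}{382481} \approx 2.7939$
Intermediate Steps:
$- \frac{3011}{-3509} + \frac{747 + 519}{654} = \left(-3011\right) \left(- \frac{1}{3509}\right) + 1266 \cdot \frac{1}{654} = \frac{3011}{3509} + \frac{211}{109} = \frac{1068598}{382481}$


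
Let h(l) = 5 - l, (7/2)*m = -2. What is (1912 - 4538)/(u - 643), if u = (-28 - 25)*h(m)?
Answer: 9191/3284 ≈ 2.7987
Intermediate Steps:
m = -4/7 (m = (2/7)*(-2) = -4/7 ≈ -0.57143)
u = -2067/7 (u = (-28 - 25)*(5 - 1*(-4/7)) = -53*(5 + 4/7) = -53*39/7 = -2067/7 ≈ -295.29)
(1912 - 4538)/(u - 643) = (1912 - 4538)/(-2067/7 - 643) = -2626/(-6568/7) = -2626*(-7/6568) = 9191/3284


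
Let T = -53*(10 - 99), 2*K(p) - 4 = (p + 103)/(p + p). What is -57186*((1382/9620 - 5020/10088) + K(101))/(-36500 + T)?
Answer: 2898251157366/748864212655 ≈ 3.8702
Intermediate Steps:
K(p) = 2 + (103 + p)/(4*p) (K(p) = 2 + ((p + 103)/(p + p))/2 = 2 + ((103 + p)/((2*p)))/2 = 2 + ((103 + p)*(1/(2*p)))/2 = 2 + ((103 + p)/(2*p))/2 = 2 + (103 + p)/(4*p))
T = 4717 (T = -53*(-89) = 4717)
-57186*((1382/9620 - 5020/10088) + K(101))/(-36500 + T) = -57186*((1382/9620 - 5020/10088) + (1/4)*(103 + 9*101)/101)/(-36500 + 4717) = -57186/((-31783/((1382*(1/9620) - 5020*1/10088) + (1/4)*(1/101)*(103 + 909)))) = -57186/((-31783/((691/4810 - 1255/2522) + (1/4)*(1/101)*1012))) = -57186/((-31783/(-82574/233285 + 253/101))) = -57186/((-31783/50681131/23561785)) = -57186/((-31783*23561785/50681131)) = -57186/(-748864212655/50681131) = -57186*(-50681131/748864212655) = 2898251157366/748864212655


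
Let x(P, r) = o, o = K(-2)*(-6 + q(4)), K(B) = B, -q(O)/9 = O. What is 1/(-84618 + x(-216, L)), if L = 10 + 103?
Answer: -1/84534 ≈ -1.1830e-5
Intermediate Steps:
q(O) = -9*O
L = 113
o = 84 (o = -2*(-6 - 9*4) = -2*(-6 - 36) = -2*(-42) = 84)
x(P, r) = 84
1/(-84618 + x(-216, L)) = 1/(-84618 + 84) = 1/(-84534) = -1/84534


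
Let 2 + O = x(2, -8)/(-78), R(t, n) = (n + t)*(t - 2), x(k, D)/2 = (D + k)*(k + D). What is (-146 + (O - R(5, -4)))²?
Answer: 3900625/169 ≈ 23081.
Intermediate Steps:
x(k, D) = 2*(D + k)² (x(k, D) = 2*((D + k)*(k + D)) = 2*((D + k)*(D + k)) = 2*(D + k)²)
R(t, n) = (-2 + t)*(n + t) (R(t, n) = (n + t)*(-2 + t) = (-2 + t)*(n + t))
O = -38/13 (O = -2 + (2*(-8 + 2)²)/(-78) = -2 + (2*(-6)²)*(-1/78) = -2 + (2*36)*(-1/78) = -2 + 72*(-1/78) = -2 - 12/13 = -38/13 ≈ -2.9231)
(-146 + (O - R(5, -4)))² = (-146 + (-38/13 - (5² - 2*(-4) - 2*5 - 4*5)))² = (-146 + (-38/13 - (25 + 8 - 10 - 20)))² = (-146 + (-38/13 - 1*3))² = (-146 + (-38/13 - 3))² = (-146 - 77/13)² = (-1975/13)² = 3900625/169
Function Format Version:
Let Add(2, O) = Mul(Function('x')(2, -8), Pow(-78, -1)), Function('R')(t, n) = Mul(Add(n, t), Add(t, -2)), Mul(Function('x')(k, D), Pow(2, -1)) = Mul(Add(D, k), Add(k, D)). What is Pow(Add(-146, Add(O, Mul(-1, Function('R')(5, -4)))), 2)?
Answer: Rational(3900625, 169) ≈ 23081.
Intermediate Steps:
Function('x')(k, D) = Mul(2, Pow(Add(D, k), 2)) (Function('x')(k, D) = Mul(2, Mul(Add(D, k), Add(k, D))) = Mul(2, Mul(Add(D, k), Add(D, k))) = Mul(2, Pow(Add(D, k), 2)))
Function('R')(t, n) = Mul(Add(-2, t), Add(n, t)) (Function('R')(t, n) = Mul(Add(n, t), Add(-2, t)) = Mul(Add(-2, t), Add(n, t)))
O = Rational(-38, 13) (O = Add(-2, Mul(Mul(2, Pow(Add(-8, 2), 2)), Pow(-78, -1))) = Add(-2, Mul(Mul(2, Pow(-6, 2)), Rational(-1, 78))) = Add(-2, Mul(Mul(2, 36), Rational(-1, 78))) = Add(-2, Mul(72, Rational(-1, 78))) = Add(-2, Rational(-12, 13)) = Rational(-38, 13) ≈ -2.9231)
Pow(Add(-146, Add(O, Mul(-1, Function('R')(5, -4)))), 2) = Pow(Add(-146, Add(Rational(-38, 13), Mul(-1, Add(Pow(5, 2), Mul(-2, -4), Mul(-2, 5), Mul(-4, 5))))), 2) = Pow(Add(-146, Add(Rational(-38, 13), Mul(-1, Add(25, 8, -10, -20)))), 2) = Pow(Add(-146, Add(Rational(-38, 13), Mul(-1, 3))), 2) = Pow(Add(-146, Add(Rational(-38, 13), -3)), 2) = Pow(Add(-146, Rational(-77, 13)), 2) = Pow(Rational(-1975, 13), 2) = Rational(3900625, 169)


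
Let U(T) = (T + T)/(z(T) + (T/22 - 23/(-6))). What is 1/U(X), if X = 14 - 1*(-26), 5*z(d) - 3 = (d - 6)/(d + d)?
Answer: 41821/528000 ≈ 0.079206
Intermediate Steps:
z(d) = ⅗ + (-6 + d)/(10*d) (z(d) = ⅗ + ((d - 6)/(d + d))/5 = ⅗ + ((-6 + d)/((2*d)))/5 = ⅗ + ((-6 + d)*(1/(2*d)))/5 = ⅗ + ((-6 + d)/(2*d))/5 = ⅗ + (-6 + d)/(10*d))
X = 40 (X = 14 + 26 = 40)
U(T) = 2*T/(23/6 + T/22 + (-6 + 7*T)/(10*T)) (U(T) = (T + T)/((-6 + 7*T)/(10*T) + (T/22 - 23/(-6))) = (2*T)/((-6 + 7*T)/(10*T) + (T*(1/22) - 23*(-⅙))) = (2*T)/((-6 + 7*T)/(10*T) + (T/22 + 23/6)) = (2*T)/((-6 + 7*T)/(10*T) + (23/6 + T/22)) = (2*T)/(23/6 + T/22 + (-6 + 7*T)/(10*T)) = 2*T/(23/6 + T/22 + (-6 + 7*T)/(10*T)))
1/U(X) = 1/(660*40²/(-198 + 15*40² + 1496*40)) = 1/(660*1600/(-198 + 15*1600 + 59840)) = 1/(660*1600/(-198 + 24000 + 59840)) = 1/(660*1600/83642) = 1/(660*1600*(1/83642)) = 1/(528000/41821) = 41821/528000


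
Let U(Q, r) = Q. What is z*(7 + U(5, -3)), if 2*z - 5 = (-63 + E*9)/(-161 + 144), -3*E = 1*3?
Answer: 942/17 ≈ 55.412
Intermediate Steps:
E = -1 (E = -3/3 = -⅓*3 = -1)
z = 157/34 (z = 5/2 + ((-63 - 1*9)/(-161 + 144))/2 = 5/2 + ((-63 - 9)/(-17))/2 = 5/2 + (-72*(-1/17))/2 = 5/2 + (½)*(72/17) = 5/2 + 36/17 = 157/34 ≈ 4.6176)
z*(7 + U(5, -3)) = 157*(7 + 5)/34 = (157/34)*12 = 942/17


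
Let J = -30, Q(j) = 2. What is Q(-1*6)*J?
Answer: -60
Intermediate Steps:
Q(-1*6)*J = 2*(-30) = -60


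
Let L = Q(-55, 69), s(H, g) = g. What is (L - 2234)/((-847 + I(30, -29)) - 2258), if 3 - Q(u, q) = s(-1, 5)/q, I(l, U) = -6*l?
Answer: 153944/226665 ≈ 0.67917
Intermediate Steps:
Q(u, q) = 3 - 5/q
L = 202/69 (L = 3 - 5/69 = 202/69 ≈ 2.9275)
(L - 2234)/((-847 + I(30, -29)) - 2258) = (202/69 - 2234)/((-847 - 6*30) - 2258) = -153944/(69*((-847 - 180) - 2258)) = -153944/(69*(-1027 - 2258)) = -153944/69/(-3285) = -153944/69*(-1/3285) = 153944/226665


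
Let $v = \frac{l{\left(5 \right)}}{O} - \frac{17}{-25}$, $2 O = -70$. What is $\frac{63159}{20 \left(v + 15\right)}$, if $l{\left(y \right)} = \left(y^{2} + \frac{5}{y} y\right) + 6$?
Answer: $\frac{2210565}{10256} \approx 215.54$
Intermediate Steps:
$O = -35$ ($O = \frac{1}{2} \left(-70\right) = -35$)
$l{\left(y \right)} = 11 + y^{2}$ ($l{\left(y \right)} = \left(y^{2} + 5\right) + 6 = \left(5 + y^{2}\right) + 6 = 11 + y^{2}$)
$v = - \frac{61}{175}$ ($v = \frac{11 + 5^{2}}{-35} - \frac{17}{-25} = \left(11 + 25\right) \left(- \frac{1}{35}\right) - - \frac{17}{25} = 36 \left(- \frac{1}{35}\right) + \frac{17}{25} = - \frac{36}{35} + \frac{17}{25} = - \frac{61}{175} \approx -0.34857$)
$\frac{63159}{20 \left(v + 15\right)} = \frac{63159}{20 \left(- \frac{61}{175} + 15\right)} = \frac{63159}{20 \cdot \frac{2564}{175}} = \frac{63159}{\frac{10256}{35}} = 63159 \cdot \frac{35}{10256} = \frac{2210565}{10256}$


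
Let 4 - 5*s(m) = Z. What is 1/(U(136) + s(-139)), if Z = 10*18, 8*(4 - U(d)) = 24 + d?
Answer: -5/256 ≈ -0.019531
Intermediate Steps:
U(d) = 1 - d/8 (U(d) = 4 - (24 + d)/8 = 4 + (-3 - d/8) = 1 - d/8)
Z = 180
s(m) = -176/5 (s(m) = ⅘ - ⅕*180 = ⅘ - 36 = -176/5)
1/(U(136) + s(-139)) = 1/((1 - ⅛*136) - 176/5) = 1/((1 - 17) - 176/5) = 1/(-16 - 176/5) = 1/(-256/5) = -5/256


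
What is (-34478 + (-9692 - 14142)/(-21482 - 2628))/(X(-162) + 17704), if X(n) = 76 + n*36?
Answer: -14331737/4966660 ≈ -2.8856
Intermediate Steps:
X(n) = 76 + 36*n
(-34478 + (-9692 - 14142)/(-21482 - 2628))/(X(-162) + 17704) = (-34478 + (-9692 - 14142)/(-21482 - 2628))/((76 + 36*(-162)) + 17704) = (-34478 - 23834/(-24110))/((76 - 5832) + 17704) = (-34478 - 23834*(-1/24110))/(-5756 + 17704) = (-34478 + 11917/12055)/11948 = -415620373/12055*1/11948 = -14331737/4966660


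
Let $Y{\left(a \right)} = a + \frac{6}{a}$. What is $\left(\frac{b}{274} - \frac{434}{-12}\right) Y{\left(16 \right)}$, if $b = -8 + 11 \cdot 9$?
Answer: $\frac{1965131}{3288} \approx 597.67$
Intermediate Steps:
$b = 91$ ($b = -8 + 99 = 91$)
$\left(\frac{b}{274} - \frac{434}{-12}\right) Y{\left(16 \right)} = \left(\frac{91}{274} - \frac{434}{-12}\right) \left(16 + \frac{6}{16}\right) = \left(91 \cdot \frac{1}{274} - - \frac{217}{6}\right) \left(16 + 6 \cdot \frac{1}{16}\right) = \left(\frac{91}{274} + \frac{217}{6}\right) \left(16 + \frac{3}{8}\right) = \frac{15001}{411} \cdot \frac{131}{8} = \frac{1965131}{3288}$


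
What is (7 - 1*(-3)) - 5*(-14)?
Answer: 80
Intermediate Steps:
(7 - 1*(-3)) - 5*(-14) = (7 + 3) + 70 = 10 + 70 = 80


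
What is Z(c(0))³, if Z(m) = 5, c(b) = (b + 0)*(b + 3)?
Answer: 125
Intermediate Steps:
c(b) = b*(3 + b)
Z(c(0))³ = 5³ = 125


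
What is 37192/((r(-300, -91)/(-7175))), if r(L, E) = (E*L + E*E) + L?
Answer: -266852600/35281 ≈ -7563.6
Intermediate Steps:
r(L, E) = L + E**2 + E*L (r(L, E) = (E*L + E**2) + L = (E**2 + E*L) + L = L + E**2 + E*L)
37192/((r(-300, -91)/(-7175))) = 37192/(((-300 + (-91)**2 - 91*(-300))/(-7175))) = 37192/(((-300 + 8281 + 27300)*(-1/7175))) = 37192/((35281*(-1/7175))) = 37192/(-35281/7175) = 37192*(-7175/35281) = -266852600/35281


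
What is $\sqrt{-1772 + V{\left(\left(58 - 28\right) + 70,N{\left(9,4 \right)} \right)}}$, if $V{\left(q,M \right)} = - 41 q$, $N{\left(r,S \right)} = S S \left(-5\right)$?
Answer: $4 i \sqrt{367} \approx 76.629 i$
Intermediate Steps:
$N{\left(r,S \right)} = - 5 S^{2}$ ($N{\left(r,S \right)} = S^{2} \left(-5\right) = - 5 S^{2}$)
$\sqrt{-1772 + V{\left(\left(58 - 28\right) + 70,N{\left(9,4 \right)} \right)}} = \sqrt{-1772 - 41 \left(\left(58 - 28\right) + 70\right)} = \sqrt{-1772 - 41 \left(30 + 70\right)} = \sqrt{-1772 - 4100} = \sqrt{-5872} = 4 i \sqrt{367}$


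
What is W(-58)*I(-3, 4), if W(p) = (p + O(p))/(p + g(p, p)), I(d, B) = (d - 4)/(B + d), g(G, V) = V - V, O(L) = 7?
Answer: -357/58 ≈ -6.1552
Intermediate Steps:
g(G, V) = 0
I(d, B) = (-4 + d)/(B + d)
W(p) = (7 + p)/p (W(p) = (p + 7)/(p + 0) = (7 + p)/p)
W(-58)*I(-3, 4) = ((7 - 58)/(-58))*((-4 - 3)/(4 - 3)) = (-1/58*(-51))*(-7/1) = 51*(1*(-7))/58 = (51/58)*(-7) = -357/58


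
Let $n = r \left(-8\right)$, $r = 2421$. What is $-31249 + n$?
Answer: $-50617$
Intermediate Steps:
$n = -19368$ ($n = 2421 \left(-8\right) = -19368$)
$-31249 + n = -31249 - 19368 = -50617$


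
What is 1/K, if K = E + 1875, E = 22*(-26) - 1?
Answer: 1/1302 ≈ 0.00076805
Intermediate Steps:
E = -573 (E = -572 - 1 = -573)
K = 1302 (K = -573 + 1875 = 1302)
1/K = 1/1302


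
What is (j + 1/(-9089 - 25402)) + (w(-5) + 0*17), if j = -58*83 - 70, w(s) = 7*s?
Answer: -169661230/34491 ≈ -4919.0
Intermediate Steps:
j = -4884 (j = -4814 - 70 = -4884)
(j + 1/(-9089 - 25402)) + (w(-5) + 0*17) = (-4884 + 1/(-9089 - 25402)) + (7*(-5) + 0*17) = (-4884 + 1/(-34491)) + (-35 + 0) = (-4884 - 1/34491) - 35 = -168454045/34491 - 35 = -169661230/34491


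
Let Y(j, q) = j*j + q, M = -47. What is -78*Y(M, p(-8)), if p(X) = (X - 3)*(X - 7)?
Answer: -185172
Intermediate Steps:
p(X) = (-7 + X)*(-3 + X) (p(X) = (-3 + X)*(-7 + X) = (-7 + X)*(-3 + X))
Y(j, q) = q + j² (Y(j, q) = j² + q = q + j²)
-78*Y(M, p(-8)) = -78*((21 + (-8)² - 10*(-8)) + (-47)²) = -78*((21 + 64 + 80) + 2209) = -78*(165 + 2209) = -78*2374 = -185172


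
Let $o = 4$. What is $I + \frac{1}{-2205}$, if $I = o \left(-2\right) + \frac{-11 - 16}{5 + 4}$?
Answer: $- \frac{24256}{2205} \approx -11.0$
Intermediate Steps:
$I = -11$ ($I = 4 \left(-2\right) + \frac{-11 - 16}{5 + 4} = -8 - \frac{27}{9} = -8 - 3 = -11$)
$I + \frac{1}{-2205} = -11 + \frac{1}{-2205} = -11 - \frac{1}{2205} = - \frac{24256}{2205}$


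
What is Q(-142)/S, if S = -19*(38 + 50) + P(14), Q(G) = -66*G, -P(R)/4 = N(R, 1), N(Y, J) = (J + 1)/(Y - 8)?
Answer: -7029/1255 ≈ -5.6008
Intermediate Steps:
N(Y, J) = (1 + J)/(-8 + Y)
P(R) = -8/(-8 + R) (P(R) = -4*(1 + 1)/(-8 + R) = -4*2/(-8 + R) = -8/(-8 + R))
S = -5020/3 (S = -19*(38 + 50) - 8/(-8 + 14) = -19*88 - 8/6 = -1672 - 8*⅙ = -1672 - 4/3 = -5020/3 ≈ -1673.3)
Q(-142)/S = (-66*(-142))/(-5020/3) = 9372*(-3/5020) = -7029/1255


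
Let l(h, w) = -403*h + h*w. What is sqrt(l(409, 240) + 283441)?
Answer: 3*sqrt(24086) ≈ 465.59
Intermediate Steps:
sqrt(l(409, 240) + 283441) = sqrt(409*(-403 + 240) + 283441) = sqrt(409*(-163) + 283441) = sqrt(-66667 + 283441) = sqrt(216774) = 3*sqrt(24086)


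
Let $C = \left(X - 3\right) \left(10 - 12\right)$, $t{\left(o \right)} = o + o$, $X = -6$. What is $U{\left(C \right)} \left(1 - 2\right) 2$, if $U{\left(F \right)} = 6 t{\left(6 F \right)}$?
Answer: $-2592$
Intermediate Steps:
$t{\left(o \right)} = 2 o$
$C = 18$ ($C = \left(-6 - 3\right) \left(10 - 12\right) = \left(-9\right) \left(-2\right) = 18$)
$U{\left(F \right)} = 72 F$ ($U{\left(F \right)} = 6 \cdot 2 \cdot 6 F = 6 \cdot 12 F = 72 F$)
$U{\left(C \right)} \left(1 - 2\right) 2 = 72 \cdot 18 \left(1 - 2\right) 2 = 1296 \left(\left(-1\right) 2\right) = 1296 \left(-2\right) = -2592$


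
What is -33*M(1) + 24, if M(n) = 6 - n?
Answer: -141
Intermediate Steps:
-33*M(1) + 24 = -33*(6 - 1*1) + 24 = -33*(6 - 1) + 24 = -33*5 + 24 = -165 + 24 = -141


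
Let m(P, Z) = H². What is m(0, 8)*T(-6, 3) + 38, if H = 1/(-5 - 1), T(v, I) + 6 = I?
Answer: 455/12 ≈ 37.917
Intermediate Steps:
T(v, I) = -6 + I
H = -⅙ (H = 1/(-6) = -⅙ ≈ -0.16667)
m(P, Z) = 1/36 (m(P, Z) = (-⅙)² = 1/36)
m(0, 8)*T(-6, 3) + 38 = (-6 + 3)/36 + 38 = (1/36)*(-3) + 38 = -1/12 + 38 = 455/12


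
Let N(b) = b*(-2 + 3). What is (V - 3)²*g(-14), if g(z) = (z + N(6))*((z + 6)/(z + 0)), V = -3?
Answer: -1152/7 ≈ -164.57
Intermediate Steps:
N(b) = b (N(b) = b*1 = b)
g(z) = (6 + z)²/z (g(z) = (z + 6)*((z + 6)/(z + 0)) = (6 + z)*((6 + z)/z) = (6 + z)²/z)
(V - 3)²*g(-14) = (-3 - 3)²*(12 - 14 + 36/(-14)) = (-6)²*(12 - 14 + 36*(-1/14)) = 36*(12 - 14 - 18/7) = 36*(-32/7) = -1152/7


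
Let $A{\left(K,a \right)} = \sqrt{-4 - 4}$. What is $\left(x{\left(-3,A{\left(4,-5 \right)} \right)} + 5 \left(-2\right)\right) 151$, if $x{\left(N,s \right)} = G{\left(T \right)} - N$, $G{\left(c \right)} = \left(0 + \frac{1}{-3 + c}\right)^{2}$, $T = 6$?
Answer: $- \frac{9362}{9} \approx -1040.2$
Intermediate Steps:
$A{\left(K,a \right)} = 2 i \sqrt{2}$ ($A{\left(K,a \right)} = \sqrt{-8} = 2 i \sqrt{2}$)
$G{\left(c \right)} = \frac{1}{\left(-3 + c\right)^{2}}$ ($G{\left(c \right)} = \left(\frac{1}{-3 + c}\right)^{2} = \frac{1}{\left(-3 + c\right)^{2}}$)
$x{\left(N,s \right)} = \frac{1}{9} - N$ ($x{\left(N,s \right)} = \frac{1}{\left(-3 + 6\right)^{2}} - N = \frac{1}{9} - N$)
$\left(x{\left(-3,A{\left(4,-5 \right)} \right)} + 5 \left(-2\right)\right) 151 = \left(\left(\frac{1}{9} - -3\right) + 5 \left(-2\right)\right) 151 = \left(\left(\frac{1}{9} + 3\right) - 10\right) 151 = \left(\frac{28}{9} - 10\right) 151 = \left(- \frac{62}{9}\right) 151 = - \frac{9362}{9}$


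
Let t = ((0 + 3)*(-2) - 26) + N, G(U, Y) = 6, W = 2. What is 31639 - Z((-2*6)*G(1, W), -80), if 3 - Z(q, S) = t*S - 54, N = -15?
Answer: 35342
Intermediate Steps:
t = -47 (t = ((0 + 3)*(-2) - 26) - 15 = (3*(-2) - 26) - 15 = (-6 - 26) - 15 = -32 - 15 = -47)
Z(q, S) = 57 + 47*S (Z(q, S) = 3 - (-47*S - 54) = 3 - (-54 - 47*S) = 3 + (54 + 47*S) = 57 + 47*S)
31639 - Z((-2*6)*G(1, W), -80) = 31639 - (57 + 47*(-80)) = 31639 - (57 - 3760) = 31639 - 1*(-3703) = 31639 + 3703 = 35342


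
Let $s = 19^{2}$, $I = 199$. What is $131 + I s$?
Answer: $71970$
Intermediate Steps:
$s = 361$
$131 + I s = 131 + 199 \cdot 361 = 131 + 71839 = 71970$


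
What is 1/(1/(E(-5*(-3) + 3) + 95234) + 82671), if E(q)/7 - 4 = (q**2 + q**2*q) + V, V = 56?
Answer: 138746/11470270567 ≈ 1.2096e-5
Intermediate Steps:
E(q) = 420 + 7*q**2 + 7*q**3 (E(q) = 28 + 7*((q**2 + q**2*q) + 56) = 28 + 7*((q**2 + q**3) + 56) = 28 + 7*(56 + q**2 + q**3) = 28 + (392 + 7*q**2 + 7*q**3) = 420 + 7*q**2 + 7*q**3)
1/(1/(E(-5*(-3) + 3) + 95234) + 82671) = 1/(1/((420 + 7*(-5*(-3) + 3)**2 + 7*(-5*(-3) + 3)**3) + 95234) + 82671) = 1/(1/((420 + 7*(15 + 3)**2 + 7*(15 + 3)**3) + 95234) + 82671) = 1/(1/((420 + 7*18**2 + 7*18**3) + 95234) + 82671) = 1/(1/((420 + 7*324 + 7*5832) + 95234) + 82671) = 1/(1/((420 + 2268 + 40824) + 95234) + 82671) = 1/(1/(43512 + 95234) + 82671) = 1/(1/138746 + 82671) = 1/(11470270567/138746) = 138746/11470270567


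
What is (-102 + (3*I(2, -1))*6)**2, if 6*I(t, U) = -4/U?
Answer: 8100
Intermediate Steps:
I(t, U) = -2/(3*U) (I(t, U) = (-4/U)/6 = -2/(3*U))
(-102 + (3*I(2, -1))*6)**2 = (-102 + (3*(-2/3/(-1)))*6)**2 = (-102 + (3*(-2/3*(-1)))*6)**2 = (-102 + (3*(2/3))*6)**2 = (-102 + 2*6)**2 = (-102 + 12)**2 = (-90)**2 = 8100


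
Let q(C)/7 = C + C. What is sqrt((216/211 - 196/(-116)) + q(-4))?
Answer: 3*I*sqrt(221685251)/6119 ≈ 7.2998*I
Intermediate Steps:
q(C) = 14*C (q(C) = 7*(C + C) = 7*(2*C) = 14*C)
sqrt((216/211 - 196/(-116)) + q(-4)) = sqrt((216/211 - 196/(-116)) + 14*(-4)) = sqrt((216*(1/211) - 196*(-1/116)) - 56) = sqrt((216/211 + 49/29) - 56) = sqrt(16603/6119 - 56) = sqrt(-326061/6119) = 3*I*sqrt(221685251)/6119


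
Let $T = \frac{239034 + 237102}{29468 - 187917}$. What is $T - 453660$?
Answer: $- \frac{71882449476}{158449} \approx -4.5366 \cdot 10^{5}$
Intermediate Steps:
$T = - \frac{476136}{158449}$ ($T = \frac{476136}{-158449} = 476136 \left(- \frac{1}{158449}\right) = - \frac{476136}{158449} \approx -3.005$)
$T - 453660 = - \frac{476136}{158449} - 453660 = - \frac{71882449476}{158449}$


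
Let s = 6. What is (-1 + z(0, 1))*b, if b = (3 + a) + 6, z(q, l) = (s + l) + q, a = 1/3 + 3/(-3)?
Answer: 50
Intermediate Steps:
a = -⅔ (a = 1*(⅓) + 3*(-⅓) = ⅓ - 1 = -⅔ ≈ -0.66667)
z(q, l) = 6 + l + q (z(q, l) = (6 + l) + q = 6 + l + q)
b = 25/3 (b = (3 - ⅔) + 6 = 7/3 + 6 = 25/3 ≈ 8.3333)
(-1 + z(0, 1))*b = (-1 + (6 + 1 + 0))*(25/3) = (-1 + 7)*(25/3) = 6*(25/3) = 50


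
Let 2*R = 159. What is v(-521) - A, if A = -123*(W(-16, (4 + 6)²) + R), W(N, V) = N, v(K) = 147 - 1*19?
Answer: 15877/2 ≈ 7938.5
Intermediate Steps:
v(K) = 128 (v(K) = 147 - 19 = 128)
R = 159/2 (R = (½)*159 = 159/2 ≈ 79.500)
A = -15621/2 (A = -123*(-16 + 159/2) = -123*127/2 = -15621/2 ≈ -7810.5)
v(-521) - A = 128 - 1*(-15621/2) = 128 + 15621/2 = 15877/2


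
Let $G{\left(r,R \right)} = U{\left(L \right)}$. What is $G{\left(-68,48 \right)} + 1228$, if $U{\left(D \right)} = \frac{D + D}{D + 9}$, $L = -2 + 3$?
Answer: $\frac{6141}{5} \approx 1228.2$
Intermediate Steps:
$L = 1$
$U{\left(D \right)} = \frac{2 D}{9 + D}$
$G{\left(r,R \right)} = \frac{1}{5}$ ($G{\left(r,R \right)} = 2 \cdot 1 \frac{1}{9 + 1} = 2 \cdot 1 \cdot \frac{1}{10} = \frac{1}{5}$)
$G{\left(-68,48 \right)} + 1228 = \frac{1}{5} + 1228 = \frac{6141}{5}$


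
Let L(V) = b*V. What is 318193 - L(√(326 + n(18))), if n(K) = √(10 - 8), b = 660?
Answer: 318193 - 660*√(326 + √2) ≈ 3.0625e+5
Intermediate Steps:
n(K) = √2
L(V) = 660*V
318193 - L(√(326 + n(18))) = 318193 - 660*√(326 + √2)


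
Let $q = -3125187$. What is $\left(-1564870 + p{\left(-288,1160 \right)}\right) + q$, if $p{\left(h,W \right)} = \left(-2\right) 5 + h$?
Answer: $-4690355$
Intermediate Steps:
$p{\left(h,W \right)} = -10 + h$
$\left(-1564870 + p{\left(-288,1160 \right)}\right) + q = \left(-1564870 - 298\right) - 3125187 = -1565168 - 3125187 = -4690355$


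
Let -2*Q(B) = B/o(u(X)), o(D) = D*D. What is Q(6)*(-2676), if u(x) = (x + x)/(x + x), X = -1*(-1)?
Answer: 8028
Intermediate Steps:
X = 1
u(x) = 1 (u(x) = (2*x)/((2*x)) = (2*x)*(1/(2*x)) = 1)
o(D) = D²
Q(B) = -B/2 (Q(B) = -B/(2*(1²)) = -B/(2*1) = -B/2)
Q(6)*(-2676) = -½*6*(-2676) = -3*(-2676) = 8028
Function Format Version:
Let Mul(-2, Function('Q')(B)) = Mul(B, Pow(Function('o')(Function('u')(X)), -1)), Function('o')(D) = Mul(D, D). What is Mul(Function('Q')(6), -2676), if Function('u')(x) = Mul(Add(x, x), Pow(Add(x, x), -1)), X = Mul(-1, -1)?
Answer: 8028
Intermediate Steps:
X = 1
Function('u')(x) = 1 (Function('u')(x) = Mul(Mul(2, x), Pow(Mul(2, x), -1)) = Mul(Mul(2, x), Mul(Rational(1, 2), Pow(x, -1))) = 1)
Function('o')(D) = Pow(D, 2)
Function('Q')(B) = Mul(Rational(-1, 2), B) (Function('Q')(B) = Mul(Rational(-1, 2), Mul(B, Pow(Pow(1, 2), -1))) = Mul(Rational(-1, 2), Mul(B, Pow(1, -1))) = Mul(Rational(-1, 2), Mul(B, 1)) = Mul(Rational(-1, 2), B))
Mul(Function('Q')(6), -2676) = Mul(Mul(Rational(-1, 2), 6), -2676) = Mul(-3, -2676) = 8028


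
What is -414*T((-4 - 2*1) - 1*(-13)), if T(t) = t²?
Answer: -20286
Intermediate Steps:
-414*T((-4 - 2*1) - 1*(-13)) = -414*((-4 - 2*1) - 1*(-13))² = -414*((-4 - 2) + 13)² = -414*(-6 + 13)² = -414*7² = -414*49 = -20286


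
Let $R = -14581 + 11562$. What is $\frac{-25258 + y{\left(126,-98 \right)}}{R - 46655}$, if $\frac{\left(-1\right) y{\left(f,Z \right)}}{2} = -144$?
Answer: $\frac{12485}{24837} \approx 0.50268$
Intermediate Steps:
$y{\left(f,Z \right)} = 288$ ($y{\left(f,Z \right)} = \left(-2\right) \left(-144\right) = 288$)
$R = -3019$
$\frac{-25258 + y{\left(126,-98 \right)}}{R - 46655} = \frac{-25258 + 288}{-3019 - 46655} = - \frac{24970}{-49674} = \left(-24970\right) \left(- \frac{1}{49674}\right) = \frac{12485}{24837}$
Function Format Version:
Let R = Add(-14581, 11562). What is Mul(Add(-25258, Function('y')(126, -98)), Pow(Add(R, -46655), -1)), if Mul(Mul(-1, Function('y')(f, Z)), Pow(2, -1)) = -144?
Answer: Rational(12485, 24837) ≈ 0.50268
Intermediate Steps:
Function('y')(f, Z) = 288 (Function('y')(f, Z) = Mul(-2, -144) = 288)
R = -3019
Mul(Add(-25258, Function('y')(126, -98)), Pow(Add(R, -46655), -1)) = Mul(Add(-25258, 288), Pow(Add(-3019, -46655), -1)) = Mul(-24970, Pow(-49674, -1)) = Mul(-24970, Rational(-1, 49674)) = Rational(12485, 24837)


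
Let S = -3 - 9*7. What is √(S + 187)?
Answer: 11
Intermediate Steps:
S = -66 (S = -3 - 63 = -66)
√(S + 187) = √(-66 + 187) = √121 = 11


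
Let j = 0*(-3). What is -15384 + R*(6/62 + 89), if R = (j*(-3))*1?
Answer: -15384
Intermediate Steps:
j = 0
R = 0 (R = (0*(-3))*1 = 0*1 = 0)
-15384 + R*(6/62 + 89) = -15384 + 0*(6/62 + 89) = -15384 + 0*(6*(1/62) + 89) = -15384 + 0*(3/31 + 89) = -15384 + 0*(2762/31) = -15384 + 0 = -15384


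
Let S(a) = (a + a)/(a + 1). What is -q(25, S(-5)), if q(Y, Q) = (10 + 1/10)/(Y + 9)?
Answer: -101/340 ≈ -0.29706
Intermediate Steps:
S(a) = 2*a/(1 + a) (S(a) = (2*a)/(1 + a) = 2*a/(1 + a))
q(Y, Q) = 101/(10*(9 + Y)) (q(Y, Q) = (10 + 1/10)/(9 + Y) = 101/(10*(9 + Y)))
-q(25, S(-5)) = -101/(10*(9 + 25)) = -101/(10*34) = -1*101/340 = -101/340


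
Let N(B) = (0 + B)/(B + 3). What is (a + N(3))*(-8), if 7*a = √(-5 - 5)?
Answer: -4 - 8*I*√10/7 ≈ -4.0 - 3.614*I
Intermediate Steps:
N(B) = B/(3 + B)
a = I*√10/7 (a = √(-5 - 5)/7 = √(-10)/7 = (I*√10)/7 = I*√10/7 ≈ 0.45175*I)
(a + N(3))*(-8) = (I*√10/7 + 3/(3 + 3))*(-8) = (I*√10/7 + 3/6)*(-8) = (I*√10/7 + 3*(⅙))*(-8) = (I*√10/7 + ½)*(-8) = (½ + I*√10/7)*(-8) = -4 - 8*I*√10/7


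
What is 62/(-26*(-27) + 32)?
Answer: 31/367 ≈ 0.084469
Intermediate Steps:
62/(-26*(-27) + 32) = 62/(702 + 32) = 62/734 = 62*(1/734) = 31/367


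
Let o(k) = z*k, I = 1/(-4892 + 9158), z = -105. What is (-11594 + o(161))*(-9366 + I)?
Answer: 1138687662145/4266 ≈ 2.6692e+8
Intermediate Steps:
I = 1/4266 ≈ 0.00023441
o(k) = -105*k
(-11594 + o(161))*(-9366 + I) = (-11594 - 105*161)*(-9366 + 1/4266) = (-11594 - 16905)*(-39955355/4266) = -28499*(-39955355/4266) = 1138687662145/4266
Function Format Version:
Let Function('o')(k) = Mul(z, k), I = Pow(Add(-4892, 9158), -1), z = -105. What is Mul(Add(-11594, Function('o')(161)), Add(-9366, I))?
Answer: Rational(1138687662145, 4266) ≈ 2.6692e+8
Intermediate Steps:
I = Rational(1, 4266) (I = Pow(4266, -1) = Rational(1, 4266) ≈ 0.00023441)
Function('o')(k) = Mul(-105, k)
Mul(Add(-11594, Function('o')(161)), Add(-9366, I)) = Mul(Add(-11594, Mul(-105, 161)), Add(-9366, Rational(1, 4266))) = Mul(Add(-11594, -16905), Rational(-39955355, 4266)) = Mul(-28499, Rational(-39955355, 4266)) = Rational(1138687662145, 4266)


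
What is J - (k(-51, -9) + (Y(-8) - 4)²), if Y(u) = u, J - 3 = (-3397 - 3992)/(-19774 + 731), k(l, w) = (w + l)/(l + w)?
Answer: -2696717/19043 ≈ -141.61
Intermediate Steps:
k(l, w) = 1 (k(l, w) = (l + w)/(l + w) = 1)
J = 64518/19043 (J = 3 + (-3397 - 3992)/(-19774 + 731) = 3 - 7389/(-19043) = 3 - 7389*(-1/19043) = 3 + 7389/19043 = 64518/19043 ≈ 3.3880)
J - (k(-51, -9) + (Y(-8) - 4)²) = 64518/19043 - (1 + (-8 - 4)²) = 64518/19043 - (1 + (-12)²) = 64518/19043 - (1 + 144) = 64518/19043 - 1*145 = 64518/19043 - 145 = -2696717/19043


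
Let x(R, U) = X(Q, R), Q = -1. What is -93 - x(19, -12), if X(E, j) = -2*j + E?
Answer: -54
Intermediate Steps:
X(E, j) = E - 2*j
x(R, U) = -1 - 2*R
-93 - x(19, -12) = -93 - (-1 - 2*19) = -93 - (-1 - 38) = -93 - 1*(-39) = -93 + 39 = -54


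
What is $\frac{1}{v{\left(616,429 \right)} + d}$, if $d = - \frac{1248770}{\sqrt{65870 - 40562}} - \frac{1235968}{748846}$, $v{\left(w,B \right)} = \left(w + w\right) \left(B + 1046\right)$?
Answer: $\frac{1611852159678681278736}{2929000429203427353387695087} + \frac{262602437676370995 \sqrt{703}}{2929000429203427353387695087} \approx 5.5269 \cdot 10^{-7}$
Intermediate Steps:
$v{\left(w,B \right)} = 2 w \left(1046 + B\right)$
$d = - \frac{617984}{374423} - \frac{624385 \sqrt{703}}{2109}$ ($d = - \frac{1248770}{\sqrt{25308}} - \frac{617984}{374423} = - \frac{1248770}{6 \sqrt{703}} - \frac{617984}{374423} = - 1248770 \frac{\sqrt{703}}{4218} - \frac{617984}{374423} = - \frac{624385 \sqrt{703}}{2109} - \frac{617984}{374423} = - \frac{617984}{374423} - \frac{624385 \sqrt{703}}{2109} \approx -7851.4$)
$\frac{1}{v{\left(616,429 \right)} + d} = \frac{1}{2 \cdot 616 \left(1046 + 429\right) - \left(\frac{617984}{374423} + \frac{624385 \sqrt{703}}{2109}\right)} = \frac{1}{2 \cdot 616 \cdot 1475 - \left(\frac{617984}{374423} + \frac{624385 \sqrt{703}}{2109}\right)} = \frac{1}{1817200 - \left(\frac{617984}{374423} + \frac{624385 \sqrt{703}}{2109}\right)} = \frac{1}{\frac{680400857616}{374423} - \frac{624385 \sqrt{703}}{2109}}$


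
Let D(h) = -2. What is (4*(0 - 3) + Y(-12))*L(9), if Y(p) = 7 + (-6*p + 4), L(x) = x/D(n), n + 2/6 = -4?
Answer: -639/2 ≈ -319.50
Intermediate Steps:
n = -13/3 (n = -1/3 - 4 = -13/3 ≈ -4.3333)
L(x) = -x/2 (L(x) = x/(-2) = x*(-1/2) = -x/2)
Y(p) = 11 - 6*p (Y(p) = 7 + (4 - 6*p) = 11 - 6*p)
(4*(0 - 3) + Y(-12))*L(9) = (4*(0 - 3) + (11 - 6*(-12)))*(-1/2*9) = (4*(-3) + (11 + 72))*(-9/2) = (-12 + 83)*(-9/2) = 71*(-9/2) = -639/2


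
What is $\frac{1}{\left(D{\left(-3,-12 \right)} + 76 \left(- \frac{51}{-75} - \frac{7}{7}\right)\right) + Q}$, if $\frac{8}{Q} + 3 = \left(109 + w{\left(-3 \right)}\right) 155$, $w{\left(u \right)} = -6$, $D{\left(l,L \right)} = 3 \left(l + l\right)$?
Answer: $- \frac{199525}{8443798} \approx -0.02363$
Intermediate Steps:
$D{\left(l,L \right)} = 6 l$ ($D{\left(l,L \right)} = 3 \cdot 2 l = 6 l$)
$Q = \frac{4}{7981}$ ($Q = \frac{8}{-3 + \left(109 - 6\right) 155} = \frac{8}{-3 + 103 \cdot 155} = \frac{8}{-3 + 15965} = \frac{8}{15962} = 8 \cdot \frac{1}{15962} = \frac{4}{7981} \approx 0.00050119$)
$\frac{1}{\left(D{\left(-3,-12 \right)} + 76 \left(- \frac{51}{-75} - \frac{7}{7}\right)\right) + Q} = \frac{1}{\left(6 \left(-3\right) + 76 \left(- \frac{51}{-75} - \frac{7}{7}\right)\right) + \frac{4}{7981}} = \frac{1}{\left(-18 + 76 \left(\left(-51\right) \left(- \frac{1}{75}\right) - 1\right)\right) + \frac{4}{7981}} = \frac{1}{\left(-18 + 76 \left(\frac{17}{25} - 1\right)\right) + \frac{4}{7981}} = \frac{1}{\left(-18 + 76 \left(- \frac{8}{25}\right)\right) + \frac{4}{7981}} = \frac{1}{\left(-18 - \frac{608}{25}\right) + \frac{4}{7981}} = \frac{1}{- \frac{1058}{25} + \frac{4}{7981}} = \frac{1}{- \frac{8443798}{199525}} = - \frac{199525}{8443798}$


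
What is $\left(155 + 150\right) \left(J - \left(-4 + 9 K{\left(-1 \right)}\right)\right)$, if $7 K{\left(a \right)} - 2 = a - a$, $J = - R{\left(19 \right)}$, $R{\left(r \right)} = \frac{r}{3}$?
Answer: $- \frac{31415}{21} \approx -1496.0$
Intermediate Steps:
$R{\left(r \right)} = \frac{r}{3}$ ($R{\left(r \right)} = r \frac{1}{3} = \frac{r}{3}$)
$J = - \frac{19}{3} \approx -6.3333$
$K{\left(a \right)} = \frac{2}{7}$ ($K{\left(a \right)} = \frac{2}{7} + \frac{a - a}{7} = \frac{2}{7} + \frac{1}{7} \cdot 0 = \frac{2}{7} + 0 = \frac{2}{7}$)
$\left(155 + 150\right) \left(J - \left(-4 + 9 K{\left(-1 \right)}\right)\right) = \left(155 + 150\right) \left(- \frac{19}{3} + \left(4 - \frac{18}{7}\right)\right) = 305 \left(- \frac{19}{3} + \left(4 - \frac{18}{7}\right)\right) = 305 \left(- \frac{19}{3} + \frac{10}{7}\right) = 305 \left(- \frac{103}{21}\right) = - \frac{31415}{21}$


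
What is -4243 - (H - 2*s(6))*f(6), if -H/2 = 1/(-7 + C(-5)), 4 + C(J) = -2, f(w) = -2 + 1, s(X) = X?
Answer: -55313/13 ≈ -4254.8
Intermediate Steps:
f(w) = -1
C(J) = -6 (C(J) = -4 - 2 = -6)
H = 2/13 (H = -2/(-7 - 6) = -2/(-13) = -2*(-1/13) = 2/13 ≈ 0.15385)
-4243 - (H - 2*s(6))*f(6) = -4243 - (2/13 - 2*6)*(-1) = -4243 - (2/13 - 12)*(-1) = -4243 - (-154)*(-1)/13 = -4243 - 1*154/13 = -4243 - 154/13 = -55313/13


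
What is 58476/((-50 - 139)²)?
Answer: 19492/11907 ≈ 1.6370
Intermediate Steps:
58476/((-50 - 139)²) = 58476/((-189)²) = 58476/35721 = 58476*(1/35721) = 19492/11907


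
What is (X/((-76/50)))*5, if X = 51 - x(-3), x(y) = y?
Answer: -3375/19 ≈ -177.63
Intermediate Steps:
X = 54 (X = 51 - 1*(-3) = 51 + 3 = 54)
(X/((-76/50)))*5 = (54/((-76/50)))*5 = (54/((-76*1/50)))*5 = (54/(-38/25))*5 = (54*(-25/38))*5 = -675/19*5 = -3375/19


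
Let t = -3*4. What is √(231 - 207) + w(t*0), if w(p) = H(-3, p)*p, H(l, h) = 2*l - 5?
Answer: 2*√6 ≈ 4.8990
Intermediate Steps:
t = -12
H(l, h) = -5 + 2*l
w(p) = -11*p (w(p) = (-5 + 2*(-3))*p = (-5 - 6)*p = -11*p)
√(231 - 207) + w(t*0) = √(231 - 207) - (-132)*0 = √24 - 11*0 = 2*√6 + 0 = 2*√6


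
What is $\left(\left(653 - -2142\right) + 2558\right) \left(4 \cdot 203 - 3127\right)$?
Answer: $-12392195$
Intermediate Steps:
$\left(\left(653 - -2142\right) + 2558\right) \left(4 \cdot 203 - 3127\right) = \left(\left(653 + 2142\right) + 2558\right) \left(812 - 3127\right) = \left(2795 + 2558\right) \left(-2315\right) = 5353 \left(-2315\right) = -12392195$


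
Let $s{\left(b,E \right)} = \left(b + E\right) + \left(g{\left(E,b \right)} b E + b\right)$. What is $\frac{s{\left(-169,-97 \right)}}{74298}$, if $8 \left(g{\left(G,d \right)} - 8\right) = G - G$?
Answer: $\frac{130709}{74298} \approx 1.7593$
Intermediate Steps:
$g{\left(G,d \right)} = 8$ ($g{\left(G,d \right)} = 8 + \frac{G - G}{8} = 8 + \frac{1}{8} \cdot 0 = 8 + 0 = 8$)
$s{\left(b,E \right)} = E + 2 b + 8 E b$ ($s{\left(b,E \right)} = \left(b + E\right) + \left(8 b E + b\right) = \left(E + b\right) + \left(8 E b + b\right) = \left(E + b\right) + \left(b + 8 E b\right) = E + 2 b + 8 E b$)
$\frac{s{\left(-169,-97 \right)}}{74298} = \frac{-97 + 2 \left(-169\right) + 8 \left(-97\right) \left(-169\right)}{74298} = \left(-97 - 338 + 131144\right) \frac{1}{74298} = 130709 \cdot \frac{1}{74298} = \frac{130709}{74298}$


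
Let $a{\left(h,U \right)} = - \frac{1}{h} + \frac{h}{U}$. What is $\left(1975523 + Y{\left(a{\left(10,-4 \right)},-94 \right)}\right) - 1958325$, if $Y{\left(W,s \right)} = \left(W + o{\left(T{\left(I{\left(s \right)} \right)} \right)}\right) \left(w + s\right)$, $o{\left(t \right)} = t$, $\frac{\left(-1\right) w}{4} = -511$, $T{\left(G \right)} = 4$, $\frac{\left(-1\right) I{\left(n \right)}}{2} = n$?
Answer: $19928$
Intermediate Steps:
$I{\left(n \right)} = - 2 n$
$w = 2044$ ($w = \left(-4\right) \left(-511\right) = 2044$)
$Y{\left(W,s \right)} = \left(4 + W\right) \left(2044 + s\right)$ ($Y{\left(W,s \right)} = \left(W + 4\right) \left(2044 + s\right) = \left(4 + W\right) \left(2044 + s\right)$)
$\left(1975523 + Y{\left(a{\left(10,-4 \right)},-94 \right)}\right) - 1958325 = \left(1975523 + \left(8176 + 4 \left(-94\right) + 2044 \left(- \frac{1}{10} + \frac{10}{-4}\right) + \left(- \frac{1}{10} + \frac{10}{-4}\right) \left(-94\right)\right)\right) - 1958325 = \left(1975523 + \left(8176 - 376 + 2044 \left(\left(-1\right) \frac{1}{10} + 10 \left(- \frac{1}{4}\right)\right) + \left(\left(-1\right) \frac{1}{10} + 10 \left(- \frac{1}{4}\right)\right) \left(-94\right)\right)\right) - 1958325 = \left(1975523 + \left(8176 - 376 + 2044 \left(- \frac{1}{10} - \frac{5}{2}\right) + \left(- \frac{1}{10} - \frac{5}{2}\right) \left(-94\right)\right)\right) - 1958325 = \left(1975523 + \left(8176 - 376 + 2044 \left(- \frac{13}{5}\right) - - \frac{1222}{5}\right)\right) - 1958325 = \left(1975523 + \left(8176 - 376 - \frac{26572}{5} + \frac{1222}{5}\right)\right) - 1958325 = \left(1975523 + 2730\right) - 1958325 = 1978253 - 1958325 = 19928$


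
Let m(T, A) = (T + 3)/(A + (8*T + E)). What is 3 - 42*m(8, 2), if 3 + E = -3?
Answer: -47/10 ≈ -4.7000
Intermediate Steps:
E = -6 (E = -3 - 3 = -6)
m(T, A) = (3 + T)/(-6 + A + 8*T) (m(T, A) = (T + 3)/(A + (8*T - 6)) = (3 + T)/(A + (-6 + 8*T)) = (3 + T)/(-6 + A + 8*T))
3 - 42*m(8, 2) = 3 - 42*(3 + 8)/(-6 + 2 + 8*8) = 3 - 42*11/(-6 + 2 + 64) = 3 - 42*11/60 = 3 - 77/10 = -47/10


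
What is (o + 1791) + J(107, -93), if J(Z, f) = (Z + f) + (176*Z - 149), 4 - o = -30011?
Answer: 50503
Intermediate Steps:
o = 30015 (o = 4 - 1*(-30011) = 4 + 30011 = 30015)
J(Z, f) = -149 + f + 177*Z (J(Z, f) = (Z + f) + (-149 + 176*Z) = -149 + f + 177*Z)
(o + 1791) + J(107, -93) = (30015 + 1791) + (-149 - 93 + 177*107) = 31806 + (-149 - 93 + 18939) = 31806 + 18697 = 50503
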